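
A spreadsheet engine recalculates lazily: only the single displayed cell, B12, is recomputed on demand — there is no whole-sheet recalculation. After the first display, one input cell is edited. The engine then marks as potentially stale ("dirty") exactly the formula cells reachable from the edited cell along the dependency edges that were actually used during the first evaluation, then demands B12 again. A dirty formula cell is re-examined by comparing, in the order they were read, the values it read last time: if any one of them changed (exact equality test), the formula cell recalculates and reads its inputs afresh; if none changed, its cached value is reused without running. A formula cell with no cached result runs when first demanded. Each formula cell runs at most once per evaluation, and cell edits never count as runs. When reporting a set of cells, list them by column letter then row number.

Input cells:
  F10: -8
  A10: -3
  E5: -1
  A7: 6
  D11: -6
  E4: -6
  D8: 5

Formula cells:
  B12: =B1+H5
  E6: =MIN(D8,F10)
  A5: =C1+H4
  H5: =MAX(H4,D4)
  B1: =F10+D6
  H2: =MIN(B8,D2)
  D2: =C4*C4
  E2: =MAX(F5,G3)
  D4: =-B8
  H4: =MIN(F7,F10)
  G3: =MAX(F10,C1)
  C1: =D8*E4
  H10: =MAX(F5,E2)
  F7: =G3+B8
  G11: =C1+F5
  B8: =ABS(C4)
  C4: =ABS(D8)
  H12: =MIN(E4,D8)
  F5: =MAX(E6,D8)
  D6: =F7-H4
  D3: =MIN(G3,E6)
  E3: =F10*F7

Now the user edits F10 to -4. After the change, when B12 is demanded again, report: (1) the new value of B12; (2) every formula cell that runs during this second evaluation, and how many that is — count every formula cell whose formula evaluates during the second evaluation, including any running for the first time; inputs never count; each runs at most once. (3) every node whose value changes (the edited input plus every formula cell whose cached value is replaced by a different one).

First evaluation (everything demanded from the output):
  C1 = 5 * -6 = -30
  C4 = ABS(5) = 5
  B8 = ABS(5) = 5
  D4 = -(5) = -5
  G3 = MAX(-8, -30) = -8
  F7 = -8 + 5 = -3
  H4 = MIN(-3, -8) = -8
  D6 = -3 - -8 = 5
  B1 = -8 + 5 = -3
  H5 = MAX(-8, -5) = -5
  B12 = -3 + -5 = -8

Propagation after the edit:
  G3: runs — F10 -8->-4; result -4.
  F7: runs — G3 -8->-4; result 1.
  H4: runs — F7 -3->1; F10 -8->-4; result -4.
  D6: runs — F7 -3->1; H4 -8->-4; result 5 (same value as before).
  B1: runs — F10 -8->-4; result 1.
  H5: runs — H4 -8->-4; result -4.
  B12: runs — B1 -3->1; H5 -5->-4; result -3.

New value of B12: -3.
Formula cells that run: B1, B12, D6, F7, G3, H4, H5 — 7 in total.
Values that change: B1, B12, F7, F10, G3, H4, H5.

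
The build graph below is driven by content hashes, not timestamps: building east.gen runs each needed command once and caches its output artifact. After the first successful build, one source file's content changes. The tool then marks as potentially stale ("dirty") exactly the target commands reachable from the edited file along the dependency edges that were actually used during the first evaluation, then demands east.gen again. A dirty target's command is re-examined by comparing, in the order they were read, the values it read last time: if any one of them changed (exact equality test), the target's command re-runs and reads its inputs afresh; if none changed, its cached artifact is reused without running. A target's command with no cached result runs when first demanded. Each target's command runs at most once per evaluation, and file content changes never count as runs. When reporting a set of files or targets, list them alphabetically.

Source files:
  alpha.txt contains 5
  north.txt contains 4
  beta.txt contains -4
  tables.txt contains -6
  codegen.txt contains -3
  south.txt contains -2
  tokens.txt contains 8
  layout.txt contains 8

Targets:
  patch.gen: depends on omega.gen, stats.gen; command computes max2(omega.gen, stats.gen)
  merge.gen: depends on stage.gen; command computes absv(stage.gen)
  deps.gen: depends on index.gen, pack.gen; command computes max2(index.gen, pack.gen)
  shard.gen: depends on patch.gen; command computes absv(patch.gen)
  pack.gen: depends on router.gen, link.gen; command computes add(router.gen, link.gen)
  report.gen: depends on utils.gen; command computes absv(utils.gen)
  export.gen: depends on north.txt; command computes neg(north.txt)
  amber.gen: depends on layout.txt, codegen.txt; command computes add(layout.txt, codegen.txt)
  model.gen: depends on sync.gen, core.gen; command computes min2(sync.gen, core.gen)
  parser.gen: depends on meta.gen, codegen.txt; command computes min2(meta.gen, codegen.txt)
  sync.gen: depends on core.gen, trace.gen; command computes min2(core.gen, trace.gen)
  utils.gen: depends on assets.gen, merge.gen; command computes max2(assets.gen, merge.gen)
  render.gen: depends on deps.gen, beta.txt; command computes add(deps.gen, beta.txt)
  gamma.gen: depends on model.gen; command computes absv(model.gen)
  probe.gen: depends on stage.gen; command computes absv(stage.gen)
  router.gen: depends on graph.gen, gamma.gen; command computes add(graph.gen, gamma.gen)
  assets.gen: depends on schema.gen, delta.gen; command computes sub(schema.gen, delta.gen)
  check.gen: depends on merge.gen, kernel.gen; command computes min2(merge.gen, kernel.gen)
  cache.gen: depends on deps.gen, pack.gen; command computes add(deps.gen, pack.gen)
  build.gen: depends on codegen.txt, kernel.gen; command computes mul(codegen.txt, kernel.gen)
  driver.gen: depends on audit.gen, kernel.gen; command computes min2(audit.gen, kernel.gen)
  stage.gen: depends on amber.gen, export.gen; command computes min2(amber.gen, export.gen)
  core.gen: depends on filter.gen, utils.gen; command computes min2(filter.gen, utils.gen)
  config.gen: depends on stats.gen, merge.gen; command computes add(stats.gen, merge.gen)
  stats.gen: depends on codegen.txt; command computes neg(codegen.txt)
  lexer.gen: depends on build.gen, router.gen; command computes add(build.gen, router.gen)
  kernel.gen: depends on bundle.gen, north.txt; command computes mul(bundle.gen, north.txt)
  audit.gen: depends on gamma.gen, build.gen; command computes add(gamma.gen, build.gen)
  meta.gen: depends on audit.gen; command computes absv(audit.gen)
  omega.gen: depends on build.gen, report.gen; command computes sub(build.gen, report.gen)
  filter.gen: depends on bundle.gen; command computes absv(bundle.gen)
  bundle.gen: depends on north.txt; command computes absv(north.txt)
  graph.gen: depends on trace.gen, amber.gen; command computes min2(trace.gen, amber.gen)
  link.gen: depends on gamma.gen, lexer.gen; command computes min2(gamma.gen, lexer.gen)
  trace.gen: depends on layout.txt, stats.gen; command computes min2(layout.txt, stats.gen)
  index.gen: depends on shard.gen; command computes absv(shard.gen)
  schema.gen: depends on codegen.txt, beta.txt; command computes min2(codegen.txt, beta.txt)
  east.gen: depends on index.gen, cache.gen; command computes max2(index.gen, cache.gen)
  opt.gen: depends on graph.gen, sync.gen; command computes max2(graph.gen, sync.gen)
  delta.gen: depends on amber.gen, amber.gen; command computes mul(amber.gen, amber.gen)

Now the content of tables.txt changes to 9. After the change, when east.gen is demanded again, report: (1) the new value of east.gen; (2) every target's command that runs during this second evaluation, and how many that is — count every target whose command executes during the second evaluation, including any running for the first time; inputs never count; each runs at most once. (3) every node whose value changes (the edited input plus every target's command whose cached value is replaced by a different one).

east.gen now evaluates to 3.
Run set: none (0 run).
Changed values: tables.txt.
The important point: nothing the output needs ever reads tables.txt, so the edit is invisible to it.

Initial pass — values computed on the first demand:
  amber.gen = add(8, -3) = 5
  bundle.gen = absv(4) = 4
  delta.gen = mul(5, 5) = 25
  export.gen = neg(4) = -4
  filter.gen = absv(4) = 4
  kernel.gen = mul(4, 4) = 16
  build.gen = mul(-3, 16) = -48
  schema.gen = min2(-3, -4) = -4
  assets.gen = sub(-4, 25) = -29
  stage.gen = min2(5, -4) = -4
  merge.gen = absv(-4) = 4
  stats.gen = neg(-3) = 3
  trace.gen = min2(8, 3) = 3
  graph.gen = min2(3, 5) = 3
  utils.gen = max2(-29, 4) = 4
  core.gen = min2(4, 4) = 4
  report.gen = absv(4) = 4
  omega.gen = sub(-48, 4) = -52
  patch.gen = max2(-52, 3) = 3
  shard.gen = absv(3) = 3
  index.gen = absv(3) = 3
  sync.gen = min2(4, 3) = 3
  model.gen = min2(3, 4) = 3
  gamma.gen = absv(3) = 3
  router.gen = add(3, 3) = 6
  lexer.gen = add(-48, 6) = -42
  link.gen = min2(3, -42) = -42
  pack.gen = add(6, -42) = -36
  deps.gen = max2(3, -36) = 3
  cache.gen = add(3, -36) = -33
  east.gen = max2(3, -33) = 3

Second demand — change propagation:
  no demanded computation ever read tables.txt, so the edit dirties nothing and nothing runs.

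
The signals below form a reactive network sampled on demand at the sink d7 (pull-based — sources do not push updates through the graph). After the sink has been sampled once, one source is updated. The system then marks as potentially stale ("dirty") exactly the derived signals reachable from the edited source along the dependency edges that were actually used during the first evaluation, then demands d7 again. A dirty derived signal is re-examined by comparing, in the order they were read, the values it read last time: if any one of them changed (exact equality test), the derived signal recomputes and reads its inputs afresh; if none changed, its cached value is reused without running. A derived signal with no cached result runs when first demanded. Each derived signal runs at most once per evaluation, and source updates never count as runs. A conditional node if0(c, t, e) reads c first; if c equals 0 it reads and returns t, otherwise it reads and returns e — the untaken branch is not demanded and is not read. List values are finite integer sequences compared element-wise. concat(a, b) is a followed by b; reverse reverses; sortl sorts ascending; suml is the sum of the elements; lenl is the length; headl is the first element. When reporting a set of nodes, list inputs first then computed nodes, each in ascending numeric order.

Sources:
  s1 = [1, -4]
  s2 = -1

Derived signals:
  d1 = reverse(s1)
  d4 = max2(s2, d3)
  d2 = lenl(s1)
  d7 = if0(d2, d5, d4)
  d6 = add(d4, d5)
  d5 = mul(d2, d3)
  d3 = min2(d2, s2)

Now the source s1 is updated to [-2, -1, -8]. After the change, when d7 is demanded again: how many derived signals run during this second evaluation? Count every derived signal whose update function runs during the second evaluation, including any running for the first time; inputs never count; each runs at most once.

Run set: d2, d3, d7 (3 run).
The important point: at d4 every value read last time is unchanged, so the dirty flag clears without a run.

Initial pass — values computed on the first demand:
  d2 = lenl([1, -4]) = 2
  d3 = min2(2, -1) = -1
  d4 = max2(-1, -1) = -1
  d7 = if0(d2=2 -> else branch d4) = -1

Second demand — change propagation:
  d2: re-runs because s1 [1, -4]->[-2, -1, -8]; new result 3.
  d3: re-runs because d2 2->3; new result -1 (unchanged).
  d4: re-examined; everything it read last time is the same (s2 unchanged, d3 unchanged) — cache -1 kept, no run.
  d7: re-runs because d2 2->3; new result -1 (unchanged).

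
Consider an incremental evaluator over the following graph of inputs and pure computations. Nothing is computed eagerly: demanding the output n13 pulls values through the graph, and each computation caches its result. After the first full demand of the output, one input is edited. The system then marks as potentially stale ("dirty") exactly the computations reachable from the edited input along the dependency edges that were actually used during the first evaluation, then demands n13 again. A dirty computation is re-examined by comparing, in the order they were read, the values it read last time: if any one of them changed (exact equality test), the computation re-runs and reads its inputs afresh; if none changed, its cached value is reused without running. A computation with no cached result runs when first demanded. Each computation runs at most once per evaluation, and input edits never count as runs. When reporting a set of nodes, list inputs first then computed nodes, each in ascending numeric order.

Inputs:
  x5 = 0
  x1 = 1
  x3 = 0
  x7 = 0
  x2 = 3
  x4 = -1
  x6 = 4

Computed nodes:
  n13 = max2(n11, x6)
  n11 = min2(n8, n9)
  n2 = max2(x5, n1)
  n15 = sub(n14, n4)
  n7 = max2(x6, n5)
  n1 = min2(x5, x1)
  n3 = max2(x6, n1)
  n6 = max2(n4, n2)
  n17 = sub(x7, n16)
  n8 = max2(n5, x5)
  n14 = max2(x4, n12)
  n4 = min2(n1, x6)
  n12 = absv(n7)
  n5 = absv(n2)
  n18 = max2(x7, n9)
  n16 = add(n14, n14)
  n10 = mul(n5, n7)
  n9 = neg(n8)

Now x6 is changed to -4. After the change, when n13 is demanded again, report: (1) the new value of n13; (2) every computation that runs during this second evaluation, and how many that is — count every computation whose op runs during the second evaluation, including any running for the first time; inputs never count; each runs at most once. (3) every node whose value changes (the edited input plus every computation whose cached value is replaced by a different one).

n13 now evaluates to 0.
Run set: n13 (1 run).
Changed values: x6, n13.

Initial pass — values computed on the first demand:
  n1 = min2(0, 1) = 0
  n2 = max2(0, 0) = 0
  n5 = absv(0) = 0
  n8 = max2(0, 0) = 0
  n9 = neg(0) = 0
  n11 = min2(0, 0) = 0
  n13 = max2(0, 4) = 4

Second demand — change propagation:
  n13: re-runs because x6 4->-4; new result 0.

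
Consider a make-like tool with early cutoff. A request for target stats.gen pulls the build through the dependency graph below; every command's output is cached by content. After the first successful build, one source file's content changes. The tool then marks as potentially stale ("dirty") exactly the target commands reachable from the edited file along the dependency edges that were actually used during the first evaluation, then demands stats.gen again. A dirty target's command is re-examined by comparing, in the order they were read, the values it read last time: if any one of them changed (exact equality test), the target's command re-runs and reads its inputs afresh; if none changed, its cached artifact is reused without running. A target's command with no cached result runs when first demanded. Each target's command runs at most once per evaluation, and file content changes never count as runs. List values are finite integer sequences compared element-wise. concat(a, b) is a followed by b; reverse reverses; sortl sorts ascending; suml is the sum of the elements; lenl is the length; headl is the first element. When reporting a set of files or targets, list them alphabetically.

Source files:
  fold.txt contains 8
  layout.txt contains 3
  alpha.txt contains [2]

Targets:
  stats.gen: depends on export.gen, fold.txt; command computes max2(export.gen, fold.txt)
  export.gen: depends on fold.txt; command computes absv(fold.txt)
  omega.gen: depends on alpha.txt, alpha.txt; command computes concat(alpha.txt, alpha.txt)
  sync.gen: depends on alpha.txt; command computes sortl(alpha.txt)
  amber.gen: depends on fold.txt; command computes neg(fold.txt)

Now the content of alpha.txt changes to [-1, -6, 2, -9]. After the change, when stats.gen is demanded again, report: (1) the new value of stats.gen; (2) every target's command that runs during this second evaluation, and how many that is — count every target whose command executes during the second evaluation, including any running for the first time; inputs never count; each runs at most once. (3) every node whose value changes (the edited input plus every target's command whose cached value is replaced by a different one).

Demanding stats.gen again yields 8.
0 target commands run: none.
The nodes whose values change: alpha.txt.
Note the shortcut — alpha.txt feeds only undemanded nodes, so no recomputation happens.

First demand of the output computes:
  export.gen = absv(8) = 8
  stats.gen = max2(8, 8) = 8

After the edit, cleaning proceeds:
  alpha.txt only reaches undemanded nodes; the second demand re-runs nothing.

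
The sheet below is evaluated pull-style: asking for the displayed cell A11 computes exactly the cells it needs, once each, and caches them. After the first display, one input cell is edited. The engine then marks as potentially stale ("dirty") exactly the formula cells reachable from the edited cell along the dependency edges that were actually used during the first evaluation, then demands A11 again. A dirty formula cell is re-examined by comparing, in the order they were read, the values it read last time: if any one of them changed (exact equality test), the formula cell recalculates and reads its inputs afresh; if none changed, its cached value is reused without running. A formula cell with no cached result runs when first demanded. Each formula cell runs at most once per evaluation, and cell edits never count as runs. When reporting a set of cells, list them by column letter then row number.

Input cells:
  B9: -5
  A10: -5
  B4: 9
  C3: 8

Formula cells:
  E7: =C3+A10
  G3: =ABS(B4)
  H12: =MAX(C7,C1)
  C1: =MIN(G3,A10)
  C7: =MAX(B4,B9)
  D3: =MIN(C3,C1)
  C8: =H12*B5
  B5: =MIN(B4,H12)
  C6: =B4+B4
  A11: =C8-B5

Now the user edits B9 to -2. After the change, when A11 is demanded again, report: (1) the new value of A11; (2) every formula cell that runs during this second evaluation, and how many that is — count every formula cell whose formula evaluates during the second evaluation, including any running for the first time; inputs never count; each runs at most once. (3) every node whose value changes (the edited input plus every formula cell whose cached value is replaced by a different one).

Demanding A11 again yields 72.
1 formula cells run: C7.
The nodes whose values change: B9.
Note the absorption at C7: it re-runs yet its value is the same, leaving the output's value untouched.

First demand of the output computes:
  C7 = MAX(9, -5) = 9
  G3 = ABS(9) = 9
  C1 = MIN(9, -5) = -5
  H12 = MAX(9, -5) = 9
  B5 = MIN(9, 9) = 9
  C8 = 9 * 9 = 81
  A11 = 81 - 9 = 72

After the edit, cleaning proceeds:
  C7: a read changed (B9 -5->-2) — executes, giving 9 — identical to its old value.
  H12: dirty, but its reads are unchanged (C7 unchanged, C1 unchanged); cached 9 stands.
  B5: dirty, but its reads are unchanged (B4 unchanged, H12 unchanged); cached 9 stands.
  C8: dirty, but its reads are unchanged (H12 unchanged, B5 unchanged); cached 81 stands.
  A11: dirty, but its reads are unchanged (C8 unchanged, B5 unchanged); cached 72 stands.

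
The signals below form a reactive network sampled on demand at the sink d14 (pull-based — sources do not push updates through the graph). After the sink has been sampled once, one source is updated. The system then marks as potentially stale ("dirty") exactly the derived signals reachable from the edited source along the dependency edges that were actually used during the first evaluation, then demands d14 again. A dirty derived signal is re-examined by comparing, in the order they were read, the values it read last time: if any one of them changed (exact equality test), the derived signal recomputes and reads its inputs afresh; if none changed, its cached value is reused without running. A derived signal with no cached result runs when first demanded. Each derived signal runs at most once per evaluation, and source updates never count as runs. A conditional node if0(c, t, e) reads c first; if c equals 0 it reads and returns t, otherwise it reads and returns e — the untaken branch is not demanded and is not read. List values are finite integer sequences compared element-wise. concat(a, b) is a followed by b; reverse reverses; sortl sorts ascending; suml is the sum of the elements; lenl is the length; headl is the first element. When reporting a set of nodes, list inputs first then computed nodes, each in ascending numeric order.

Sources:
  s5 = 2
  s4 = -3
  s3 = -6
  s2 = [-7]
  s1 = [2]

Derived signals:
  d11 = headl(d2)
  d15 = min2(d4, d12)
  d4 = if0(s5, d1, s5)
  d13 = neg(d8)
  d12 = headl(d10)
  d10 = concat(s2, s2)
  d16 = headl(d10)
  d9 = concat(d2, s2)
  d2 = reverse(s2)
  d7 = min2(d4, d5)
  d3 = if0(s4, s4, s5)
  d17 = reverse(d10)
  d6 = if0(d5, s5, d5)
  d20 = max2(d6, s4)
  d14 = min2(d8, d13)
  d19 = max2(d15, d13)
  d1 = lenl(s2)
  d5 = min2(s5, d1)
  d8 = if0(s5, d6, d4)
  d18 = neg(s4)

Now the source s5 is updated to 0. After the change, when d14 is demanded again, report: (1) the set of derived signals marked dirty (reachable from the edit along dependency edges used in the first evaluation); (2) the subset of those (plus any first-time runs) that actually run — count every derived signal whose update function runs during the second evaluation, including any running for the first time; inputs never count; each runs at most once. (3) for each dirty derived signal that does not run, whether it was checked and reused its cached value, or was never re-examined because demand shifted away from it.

Dirty set: d4, d8, d13, d14.
Run set: d1, d5, d6, d8, d13, d14 (6 run).
Left stale — demand moved off them: d4.
The important point: the flipped condition redirects demand; d4 is left stale, never re-checked.

Initial pass — values computed on the first demand:
  d4 = if0(s5=2 -> else branch s5) = 2
  d8 = if0(s5=2 -> else branch d4) = 2
  d13 = neg(2) = -2
  d14 = min2(2, -2) = -2

Second demand — change propagation:
  d1: newly demanded (no cache) — executes and yields 1.
  d4: dirty yet unreached — the second evaluation never asks for it.
  d5: newly demanded (no cache) — executes and yields 0.
  d6: newly demanded (no cache) — executes and yields 0.
  d8: re-runs because s5 2->0; new result 0.
  d13: re-runs because d8 2->0; new result 0.
  d14: re-runs because d8 2->0; d13 -2->0; new result 0.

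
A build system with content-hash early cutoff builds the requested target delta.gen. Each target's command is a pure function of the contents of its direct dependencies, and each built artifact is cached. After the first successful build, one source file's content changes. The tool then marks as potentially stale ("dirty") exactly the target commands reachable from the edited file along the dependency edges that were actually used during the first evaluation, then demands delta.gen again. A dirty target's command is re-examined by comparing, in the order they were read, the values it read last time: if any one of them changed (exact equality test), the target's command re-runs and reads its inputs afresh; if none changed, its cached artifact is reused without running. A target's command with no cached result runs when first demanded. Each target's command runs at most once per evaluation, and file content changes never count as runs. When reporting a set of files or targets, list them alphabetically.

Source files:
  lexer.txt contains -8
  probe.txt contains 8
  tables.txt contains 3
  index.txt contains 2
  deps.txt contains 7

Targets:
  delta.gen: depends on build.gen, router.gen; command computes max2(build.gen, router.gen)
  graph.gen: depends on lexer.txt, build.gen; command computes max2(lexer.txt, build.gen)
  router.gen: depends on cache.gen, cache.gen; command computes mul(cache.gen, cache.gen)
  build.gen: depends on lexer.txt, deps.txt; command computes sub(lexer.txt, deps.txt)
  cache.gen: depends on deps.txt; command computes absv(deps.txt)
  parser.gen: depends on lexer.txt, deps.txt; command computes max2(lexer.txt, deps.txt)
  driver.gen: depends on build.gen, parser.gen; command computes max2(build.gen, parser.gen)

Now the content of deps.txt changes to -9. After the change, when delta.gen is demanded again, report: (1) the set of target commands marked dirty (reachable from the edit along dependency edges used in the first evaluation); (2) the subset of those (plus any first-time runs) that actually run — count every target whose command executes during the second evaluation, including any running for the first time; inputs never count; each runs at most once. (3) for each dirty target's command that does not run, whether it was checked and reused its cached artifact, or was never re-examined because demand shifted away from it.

First evaluation (everything demanded from the output):
  build.gen = sub(-8, 7) = -15
  cache.gen = absv(7) = 7
  router.gen = mul(7, 7) = 49
  delta.gen = max2(-15, 49) = 49

Propagation after the edit:
  build.gen: runs — deps.txt 7->-9; result 1.
  cache.gen: runs — deps.txt 7->-9; result 9.
  router.gen: runs — cache.gen 7->9; cache.gen 7->9; result 81.
  delta.gen: runs — build.gen -15->1; router.gen 49->81; result 81.

Marked dirty: build.gen, cache.gen, delta.gen, router.gen.
Target commands that run: build.gen, cache.gen, delta.gen, router.gen — 4 in total.
Every dirty target's command ran.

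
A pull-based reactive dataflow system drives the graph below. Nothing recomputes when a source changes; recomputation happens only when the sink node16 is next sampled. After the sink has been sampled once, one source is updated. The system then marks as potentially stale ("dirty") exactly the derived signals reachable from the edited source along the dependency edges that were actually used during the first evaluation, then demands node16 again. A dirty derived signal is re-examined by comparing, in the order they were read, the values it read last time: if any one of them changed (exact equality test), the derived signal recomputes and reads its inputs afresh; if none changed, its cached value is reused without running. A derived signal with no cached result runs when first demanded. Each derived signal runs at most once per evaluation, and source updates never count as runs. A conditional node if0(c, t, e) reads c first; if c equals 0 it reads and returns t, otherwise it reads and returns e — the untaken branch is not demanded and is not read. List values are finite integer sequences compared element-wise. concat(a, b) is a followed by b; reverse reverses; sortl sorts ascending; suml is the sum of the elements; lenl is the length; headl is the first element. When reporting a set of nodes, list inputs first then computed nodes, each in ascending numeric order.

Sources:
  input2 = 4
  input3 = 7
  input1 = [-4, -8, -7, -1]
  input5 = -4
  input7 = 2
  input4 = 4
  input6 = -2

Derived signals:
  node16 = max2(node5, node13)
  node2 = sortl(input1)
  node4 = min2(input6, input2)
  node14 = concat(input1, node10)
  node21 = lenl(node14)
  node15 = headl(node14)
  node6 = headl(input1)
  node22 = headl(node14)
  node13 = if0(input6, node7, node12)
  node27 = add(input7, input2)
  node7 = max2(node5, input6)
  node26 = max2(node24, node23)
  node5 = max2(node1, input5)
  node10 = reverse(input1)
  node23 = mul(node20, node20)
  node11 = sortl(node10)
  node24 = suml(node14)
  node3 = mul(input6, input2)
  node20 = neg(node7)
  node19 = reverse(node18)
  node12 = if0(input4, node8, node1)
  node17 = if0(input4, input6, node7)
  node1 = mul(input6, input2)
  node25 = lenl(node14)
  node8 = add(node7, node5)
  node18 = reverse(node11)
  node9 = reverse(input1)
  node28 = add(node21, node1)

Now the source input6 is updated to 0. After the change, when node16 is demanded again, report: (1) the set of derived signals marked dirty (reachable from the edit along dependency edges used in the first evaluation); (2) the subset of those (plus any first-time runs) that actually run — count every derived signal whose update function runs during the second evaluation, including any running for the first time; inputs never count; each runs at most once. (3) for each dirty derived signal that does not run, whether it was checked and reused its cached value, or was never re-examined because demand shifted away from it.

Marked dirty: node1, node5, node12, node13, node16.
Derived signals that run: node1, node5, node7, node13, node16 — 5 in total.
Never re-examined (demand shifted away): node12.
Key observation: a condition flipped, so demand moved to the other branch — node12 is never re-examined.

First evaluation (everything demanded from the output):
  node1 = mul(-2, 4) = -8
  node5 = max2(-8, -4) = -4
  node12 = if0(input4=4 -> else branch node1) = -8
  node13 = if0(input6=-2 -> else branch node12) = -8
  node16 = max2(-4, -8) = -4

Propagation after the edit:
  node1: runs — input6 -2->0; result 0.
  node5: runs — node1 -8->0; result 0.
  node7: demanded for the first time — runs, produces 0.
  node12: marked dirty but never re-examined — demand shifted away from it.
  node13: runs — input6 -2->0; result 0.
  node16: runs — node5 -4->0; node13 -8->0; result 0.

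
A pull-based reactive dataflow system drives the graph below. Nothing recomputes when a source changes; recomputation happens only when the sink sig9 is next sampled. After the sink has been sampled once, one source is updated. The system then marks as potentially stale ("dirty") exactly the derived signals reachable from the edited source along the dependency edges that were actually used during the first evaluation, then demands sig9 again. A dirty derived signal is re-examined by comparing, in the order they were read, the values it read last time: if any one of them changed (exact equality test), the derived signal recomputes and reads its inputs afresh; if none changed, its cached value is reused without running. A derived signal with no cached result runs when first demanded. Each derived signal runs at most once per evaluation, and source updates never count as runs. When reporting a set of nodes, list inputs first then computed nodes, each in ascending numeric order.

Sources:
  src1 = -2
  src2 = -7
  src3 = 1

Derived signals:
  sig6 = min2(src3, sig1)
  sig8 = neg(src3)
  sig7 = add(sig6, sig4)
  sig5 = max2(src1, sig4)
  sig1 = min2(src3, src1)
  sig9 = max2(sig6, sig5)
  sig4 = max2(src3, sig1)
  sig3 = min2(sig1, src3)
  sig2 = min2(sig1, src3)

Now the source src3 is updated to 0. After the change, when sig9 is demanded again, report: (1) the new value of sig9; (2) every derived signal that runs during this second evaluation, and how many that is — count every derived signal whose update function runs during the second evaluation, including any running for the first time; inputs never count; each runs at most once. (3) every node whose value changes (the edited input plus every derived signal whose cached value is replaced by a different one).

First evaluation (everything demanded from the output):
  sig1 = min2(1, -2) = -2
  sig4 = max2(1, -2) = 1
  sig5 = max2(-2, 1) = 1
  sig6 = min2(1, -2) = -2
  sig9 = max2(-2, 1) = 1

Propagation after the edit:
  sig1: runs — src3 1->0; result -2 (same value as before).
  sig4: runs — src3 1->0; result 0.
  sig5: runs — sig4 1->0; result 0.
  sig6: runs — src3 1->0; result -2 (same value as before).
  sig9: runs — sig5 1->0; result 0.

New value of sig9: 0.
Derived signals that run: sig1, sig4, sig5, sig6, sig9 — 5 in total.
Values that change: src3, sig4, sig5, sig9.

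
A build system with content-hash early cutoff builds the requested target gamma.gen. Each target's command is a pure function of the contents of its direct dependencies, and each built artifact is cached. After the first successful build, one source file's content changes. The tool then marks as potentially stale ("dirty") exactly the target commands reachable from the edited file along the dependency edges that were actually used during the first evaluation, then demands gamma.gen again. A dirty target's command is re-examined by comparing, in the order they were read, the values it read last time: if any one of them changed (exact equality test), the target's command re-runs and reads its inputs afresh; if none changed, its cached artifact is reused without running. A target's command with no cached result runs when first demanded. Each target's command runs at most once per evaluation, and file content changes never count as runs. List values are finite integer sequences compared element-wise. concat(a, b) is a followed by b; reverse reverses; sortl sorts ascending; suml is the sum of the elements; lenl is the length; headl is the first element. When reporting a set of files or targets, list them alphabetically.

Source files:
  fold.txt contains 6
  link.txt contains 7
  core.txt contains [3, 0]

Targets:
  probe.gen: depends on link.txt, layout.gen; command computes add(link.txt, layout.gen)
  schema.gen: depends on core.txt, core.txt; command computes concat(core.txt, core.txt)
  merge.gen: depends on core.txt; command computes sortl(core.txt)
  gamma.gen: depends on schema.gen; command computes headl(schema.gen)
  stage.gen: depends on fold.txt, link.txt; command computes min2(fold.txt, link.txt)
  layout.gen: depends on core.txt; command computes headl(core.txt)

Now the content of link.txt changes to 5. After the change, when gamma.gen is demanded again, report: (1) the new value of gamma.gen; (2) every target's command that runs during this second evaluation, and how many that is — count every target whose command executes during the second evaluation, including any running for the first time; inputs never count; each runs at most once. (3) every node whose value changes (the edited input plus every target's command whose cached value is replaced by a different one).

New value of gamma.gen: 3.
Target commands that run: none — 0 in total.
Values that change: link.txt.
Key observation: link.txt is never demanded by the output, so the edit triggers no recomputation at all.

First evaluation (everything demanded from the output):
  schema.gen = concat([3, 0], [3, 0]) = [3, 0, 3, 0]
  gamma.gen = headl([3, 0, 3, 0]) = 3

Propagation after the edit:
  link.txt feeds no computation that the output demands — nothing is marked dirty and nothing runs.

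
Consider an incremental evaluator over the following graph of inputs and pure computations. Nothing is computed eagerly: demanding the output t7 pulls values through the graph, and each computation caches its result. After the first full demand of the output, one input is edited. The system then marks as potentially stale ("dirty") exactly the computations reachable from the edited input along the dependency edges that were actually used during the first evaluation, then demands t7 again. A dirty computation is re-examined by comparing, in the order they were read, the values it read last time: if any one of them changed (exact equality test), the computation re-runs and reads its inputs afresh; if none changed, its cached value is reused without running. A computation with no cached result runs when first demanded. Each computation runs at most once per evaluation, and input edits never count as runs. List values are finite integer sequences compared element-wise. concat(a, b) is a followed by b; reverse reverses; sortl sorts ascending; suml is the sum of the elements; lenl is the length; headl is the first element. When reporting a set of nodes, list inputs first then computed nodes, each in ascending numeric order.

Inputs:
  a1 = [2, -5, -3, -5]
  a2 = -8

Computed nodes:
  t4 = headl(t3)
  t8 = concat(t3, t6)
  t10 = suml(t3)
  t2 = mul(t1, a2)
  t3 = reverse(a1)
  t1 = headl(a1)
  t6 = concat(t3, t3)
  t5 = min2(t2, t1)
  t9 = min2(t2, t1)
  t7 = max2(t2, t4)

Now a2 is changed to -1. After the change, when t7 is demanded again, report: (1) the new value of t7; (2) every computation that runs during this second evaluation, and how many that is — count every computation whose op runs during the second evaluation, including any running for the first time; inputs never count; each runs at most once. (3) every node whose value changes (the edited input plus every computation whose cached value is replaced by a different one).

Initial pass — values computed on the first demand:
  t1 = headl([2, -5, -3, -5]) = 2
  t2 = mul(2, -8) = -16
  t3 = reverse([2, -5, -3, -5]) = [-5, -3, -5, 2]
  t4 = headl([-5, -3, -5, 2]) = -5
  t7 = max2(-16, -5) = -5

Second demand — change propagation:
  t2: re-runs because a2 -8->-1; new result -2.
  t7: re-runs because t2 -16->-2; new result -2.

t7 now evaluates to -2.
Run set: t2, t7 (2 run).
Changed values: a2, t2, t7.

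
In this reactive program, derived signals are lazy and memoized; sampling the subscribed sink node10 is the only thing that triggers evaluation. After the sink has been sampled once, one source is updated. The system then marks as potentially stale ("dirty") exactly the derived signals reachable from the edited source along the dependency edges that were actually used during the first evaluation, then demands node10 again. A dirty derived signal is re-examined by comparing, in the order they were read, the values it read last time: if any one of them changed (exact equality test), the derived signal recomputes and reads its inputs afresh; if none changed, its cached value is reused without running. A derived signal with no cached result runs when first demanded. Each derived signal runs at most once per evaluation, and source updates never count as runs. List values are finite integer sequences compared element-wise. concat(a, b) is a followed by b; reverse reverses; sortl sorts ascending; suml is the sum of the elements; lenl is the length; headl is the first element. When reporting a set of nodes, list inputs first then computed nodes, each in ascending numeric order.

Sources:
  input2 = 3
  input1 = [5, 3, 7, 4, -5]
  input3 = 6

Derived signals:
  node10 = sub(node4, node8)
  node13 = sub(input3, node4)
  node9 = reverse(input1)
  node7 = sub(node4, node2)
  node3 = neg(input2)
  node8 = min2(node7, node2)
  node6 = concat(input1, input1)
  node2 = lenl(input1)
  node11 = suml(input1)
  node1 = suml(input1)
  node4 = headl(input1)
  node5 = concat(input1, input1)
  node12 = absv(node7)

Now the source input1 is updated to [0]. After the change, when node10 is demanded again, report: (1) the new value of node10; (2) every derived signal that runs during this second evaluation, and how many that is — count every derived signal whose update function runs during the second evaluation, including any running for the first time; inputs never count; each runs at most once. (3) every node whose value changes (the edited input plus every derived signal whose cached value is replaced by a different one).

First demand of the output computes:
  node2 = lenl([5, 3, 7, 4, -5]) = 5
  node4 = headl([5, 3, 7, 4, -5]) = 5
  node7 = sub(5, 5) = 0
  node8 = min2(0, 5) = 0
  node10 = sub(5, 0) = 5

After the edit, cleaning proceeds:
  node2: a read changed (input1 [5, 3, 7, 4, -5]->[0]) — executes, giving 1.
  node4: a read changed (input1 [5, 3, 7, 4, -5]->[0]) — executes, giving 0.
  node7: a read changed (node4 5->0; node2 5->1) — executes, giving -1.
  node8: a read changed (node7 0->-1; node2 5->1) — executes, giving -1.
  node10: a read changed (node4 5->0; node8 0->-1) — executes, giving 1.

Demanding node10 again yields 1.
5 derived signals run: node2, node4, node7, node8, node10.
The nodes whose values change: input1, node2, node4, node7, node8, node10.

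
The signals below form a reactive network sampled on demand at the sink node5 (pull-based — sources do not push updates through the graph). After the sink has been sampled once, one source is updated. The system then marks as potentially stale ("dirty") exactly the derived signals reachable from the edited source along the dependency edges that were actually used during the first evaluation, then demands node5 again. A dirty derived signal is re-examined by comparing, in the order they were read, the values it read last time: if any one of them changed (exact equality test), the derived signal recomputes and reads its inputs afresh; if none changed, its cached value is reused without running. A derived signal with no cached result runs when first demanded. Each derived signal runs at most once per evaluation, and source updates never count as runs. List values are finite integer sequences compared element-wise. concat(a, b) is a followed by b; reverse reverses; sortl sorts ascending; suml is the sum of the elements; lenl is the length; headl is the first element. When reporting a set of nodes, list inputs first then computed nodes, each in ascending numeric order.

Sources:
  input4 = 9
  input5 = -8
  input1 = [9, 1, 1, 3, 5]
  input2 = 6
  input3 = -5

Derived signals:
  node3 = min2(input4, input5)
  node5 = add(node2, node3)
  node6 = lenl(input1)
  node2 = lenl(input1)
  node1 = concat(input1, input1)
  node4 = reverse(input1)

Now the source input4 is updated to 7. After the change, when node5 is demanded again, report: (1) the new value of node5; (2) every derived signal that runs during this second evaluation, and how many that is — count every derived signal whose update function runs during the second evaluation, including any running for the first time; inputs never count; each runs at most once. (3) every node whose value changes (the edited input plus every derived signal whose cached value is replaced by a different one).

Initial pass — values computed on the first demand:
  node2 = lenl([9, 1, 1, 3, 5]) = 5
  node3 = min2(9, -8) = -8
  node5 = add(5, -8) = -3

Second demand — change propagation:
  node3: re-runs because input4 9->7; new result -8 (unchanged).
  node5: re-examined; everything it read last time is the same (node2 unchanged, node3 unchanged) — cache -3 kept, no run.

The important point: node3 recomputes to an identical value, and the output ends up unchanged.

node5 now evaluates to -3.
Run set: node3 (1 run).
Changed values: input4.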